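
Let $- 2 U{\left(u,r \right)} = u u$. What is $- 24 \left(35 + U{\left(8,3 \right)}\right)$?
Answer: $-72$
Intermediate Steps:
$U{\left(u,r \right)} = - \frac{u^{2}}{2}$ ($U{\left(u,r \right)} = - \frac{u u}{2} = - \frac{u^{2}}{2}$)
$- 24 \left(35 + U{\left(8,3 \right)}\right) = - 24 \left(35 - \frac{8^{2}}{2}\right) = - 24 \left(35 - 32\right) = \left(-24\right) 3 = -72$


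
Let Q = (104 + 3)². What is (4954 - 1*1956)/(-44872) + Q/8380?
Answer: 15269259/11750855 ≈ 1.2994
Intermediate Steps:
Q = 11449 (Q = 107² = 11449)
(4954 - 1*1956)/(-44872) + Q/8380 = (4954 - 1*1956)/(-44872) + 11449/8380 = (4954 - 1956)*(-1/44872) + 11449*(1/8380) = 2998*(-1/44872) + 11449/8380 = -1499/22436 + 11449/8380 = 15269259/11750855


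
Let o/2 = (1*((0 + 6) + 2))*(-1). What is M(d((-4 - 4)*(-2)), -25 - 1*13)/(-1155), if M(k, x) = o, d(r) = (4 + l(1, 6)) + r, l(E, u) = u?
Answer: 16/1155 ≈ 0.013853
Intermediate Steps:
o = -16 (o = 2*((1*((0 + 6) + 2))*(-1)) = 2*((1*(6 + 2))*(-1)) = 2*((1*8)*(-1)) = 2*(8*(-1)) = 2*(-8) = -16)
d(r) = 10 + r (d(r) = (4 + 6) + r = 10 + r)
M(k, x) = -16
M(d((-4 - 4)*(-2)), -25 - 1*13)/(-1155) = -16/(-1155) = -16*(-1/1155) = 16/1155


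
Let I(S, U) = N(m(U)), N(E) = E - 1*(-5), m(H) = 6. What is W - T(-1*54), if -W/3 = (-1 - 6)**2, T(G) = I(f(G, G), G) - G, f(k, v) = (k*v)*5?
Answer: -212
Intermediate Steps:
f(k, v) = 5*k*v
N(E) = 5 + E (N(E) = E + 5 = 5 + E)
I(S, U) = 11 (I(S, U) = 5 + 6 = 11)
T(G) = 11 - G
W = -147 (W = -3*(-1 - 6)**2 = -3*(-7)**2 = -3*49 = -147)
W - T(-1*54) = -147 - (11 - (-1)*54) = -147 - (11 - 1*(-54)) = -147 - (11 + 54) = -147 - 1*65 = -147 - 65 = -212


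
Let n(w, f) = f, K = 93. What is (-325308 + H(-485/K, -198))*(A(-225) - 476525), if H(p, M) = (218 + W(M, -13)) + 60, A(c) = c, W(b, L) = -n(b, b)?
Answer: 154863656000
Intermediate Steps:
W(b, L) = -b
H(p, M) = 278 - M (H(p, M) = (218 - M) + 60 = 278 - M)
(-325308 + H(-485/K, -198))*(A(-225) - 476525) = (-325308 + (278 - 1*(-198)))*(-225 - 476525) = (-325308 + (278 + 198))*(-476750) = (-325308 + 476)*(-476750) = -324832*(-476750) = 154863656000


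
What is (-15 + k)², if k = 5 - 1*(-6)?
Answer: 16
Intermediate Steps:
k = 11 (k = 5 + 6 = 11)
(-15 + k)² = (-15 + 11)² = (-4)² = 16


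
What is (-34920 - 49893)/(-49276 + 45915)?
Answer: 84813/3361 ≈ 25.234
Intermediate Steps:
(-34920 - 49893)/(-49276 + 45915) = -84813/(-3361) = -84813*(-1/3361) = 84813/3361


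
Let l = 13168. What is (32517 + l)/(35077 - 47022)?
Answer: -9137/2389 ≈ -3.8246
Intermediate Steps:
(32517 + l)/(35077 - 47022) = (32517 + 13168)/(35077 - 47022) = 45685/(-11945) = 45685*(-1/11945) = -9137/2389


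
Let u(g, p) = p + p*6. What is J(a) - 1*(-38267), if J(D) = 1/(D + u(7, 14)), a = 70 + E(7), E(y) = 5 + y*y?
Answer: 8495275/222 ≈ 38267.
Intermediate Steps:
E(y) = 5 + y²
u(g, p) = 7*p (u(g, p) = p + 6*p = 7*p)
a = 124 (a = 70 + (5 + 7²) = 70 + (5 + 49) = 70 + 54 = 124)
J(D) = 1/(98 + D) (J(D) = 1/(D + 7*14) = 1/(D + 98) = 1/(98 + D))
J(a) - 1*(-38267) = 1/(98 + 124) - 1*(-38267) = 1/222 + 38267 = 8495275/222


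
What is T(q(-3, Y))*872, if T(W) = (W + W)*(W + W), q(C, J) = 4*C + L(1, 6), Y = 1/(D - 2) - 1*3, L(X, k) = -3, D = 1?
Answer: 784800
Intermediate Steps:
Y = -4 (Y = 1/(1 - 2) - 1*3 = 1/(-1) - 3 = -1 - 3 = -4)
q(C, J) = -3 + 4*C (q(C, J) = 4*C - 3 = -3 + 4*C)
T(W) = 4*W² (T(W) = (2*W)*(2*W) = 4*W²)
T(q(-3, Y))*872 = (4*(-3 + 4*(-3))²)*872 = (4*(-3 - 12)²)*872 = (4*(-15)²)*872 = (4*225)*872 = 900*872 = 784800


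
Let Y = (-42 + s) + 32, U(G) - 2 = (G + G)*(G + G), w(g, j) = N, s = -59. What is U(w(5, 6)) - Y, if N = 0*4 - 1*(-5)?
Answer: 171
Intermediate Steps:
N = 5 (N = 0 + 5 = 5)
w(g, j) = 5
U(G) = 2 + 4*G² (U(G) = 2 + (G + G)*(G + G) = 2 + (2*G)*(2*G) = 2 + 4*G²)
Y = -69 (Y = (-42 - 59) + 32 = -101 + 32 = -69)
U(w(5, 6)) - Y = (2 + 4*5²) - 1*(-69) = (2 + 4*25) + 69 = (2 + 100) + 69 = 102 + 69 = 171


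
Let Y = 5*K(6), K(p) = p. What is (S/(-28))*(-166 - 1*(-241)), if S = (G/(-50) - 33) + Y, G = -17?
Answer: 57/8 ≈ 7.1250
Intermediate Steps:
Y = 30 (Y = 5*6 = 30)
S = -133/50 (S = (-17/(-50) - 33) + 30 = (-17*(-1/50) - 33) + 30 = (17/50 - 33) + 30 = -1633/50 + 30 = -133/50 ≈ -2.6600)
(S/(-28))*(-166 - 1*(-241)) = (-133/50/(-28))*(-166 - 1*(-241)) = (-133/50*(-1/28))*(-166 + 241) = (19/200)*75 = 57/8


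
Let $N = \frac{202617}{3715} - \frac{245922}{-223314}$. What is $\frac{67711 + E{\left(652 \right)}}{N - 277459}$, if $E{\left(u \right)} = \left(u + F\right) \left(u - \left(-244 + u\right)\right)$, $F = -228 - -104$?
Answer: $- \frac{27175722501655}{38356169856687} \approx -0.70851$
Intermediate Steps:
$F = -124$ ($F = -228 + 104 = -124$)
$E{\left(u \right)} = -30256 + 244 u$ ($E{\left(u \right)} = \left(u - 124\right) \left(u - \left(-244 + u\right)\right) = \left(-124 + u\right) 244 = -30256 + 244 u$)
$N = \frac{7693468828}{138268585}$ ($N = 202617 \cdot \frac{1}{3715} - - \frac{40987}{37219} = \frac{202617}{3715} + \frac{40987}{37219} = \frac{7693468828}{138268585} \approx 55.641$)
$\frac{67711 + E{\left(652 \right)}}{N - 277459} = \frac{67711 + \left(-30256 + 244 \cdot 652\right)}{\frac{7693468828}{138268585} - 277459} = \frac{67711 + \left(-30256 + 159088\right)}{- \frac{38356169856687}{138268585}} = \left(67711 + 128832\right) \left(- \frac{138268585}{38356169856687}\right) = 196543 \left(- \frac{138268585}{38356169856687}\right) = - \frac{27175722501655}{38356169856687}$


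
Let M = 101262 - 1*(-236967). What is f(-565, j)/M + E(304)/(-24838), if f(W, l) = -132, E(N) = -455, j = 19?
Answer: 50205193/2800310634 ≈ 0.017928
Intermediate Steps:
M = 338229 (M = 101262 + 236967 = 338229)
f(-565, j)/M + E(304)/(-24838) = -132/338229 - 455/(-24838) = -132*1/338229 - 455*(-1/24838) = -44/112743 + 455/24838 = 50205193/2800310634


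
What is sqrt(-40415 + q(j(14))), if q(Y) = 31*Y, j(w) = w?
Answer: I*sqrt(39981) ≈ 199.95*I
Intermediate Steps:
sqrt(-40415 + q(j(14))) = sqrt(-40415 + 31*14) = sqrt(-40415 + 434) = sqrt(-39981) = I*sqrt(39981)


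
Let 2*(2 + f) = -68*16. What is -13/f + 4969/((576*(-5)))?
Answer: -34303/20160 ≈ -1.7015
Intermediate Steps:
f = -546 (f = -2 + (-68*16)/2 = -2 + (½)*(-1088) = -2 - 544 = -546)
-13/f + 4969/((576*(-5))) = -13/(-546) + 4969/((576*(-5))) = -13*(-1/546) + 4969/(-2880) = 1/42 + 4969*(-1/2880) = 1/42 - 4969/2880 = -34303/20160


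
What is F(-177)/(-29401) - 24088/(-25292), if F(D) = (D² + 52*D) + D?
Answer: 38275618/185902523 ≈ 0.20589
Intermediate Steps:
F(D) = D² + 53*D
F(-177)/(-29401) - 24088/(-25292) = -177*(53 - 177)/(-29401) - 24088/(-25292) = -177*(-124)*(-1/29401) - 24088*(-1/25292) = 21948*(-1/29401) + 6022/6323 = -21948/29401 + 6022/6323 = 38275618/185902523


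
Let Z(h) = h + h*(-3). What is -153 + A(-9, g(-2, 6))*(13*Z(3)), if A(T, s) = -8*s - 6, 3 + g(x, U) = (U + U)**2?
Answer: 88299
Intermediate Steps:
Z(h) = -2*h (Z(h) = h - 3*h = -2*h)
g(x, U) = -3 + 4*U**2 (g(x, U) = -3 + (U + U)**2 = -3 + (2*U)**2 = -3 + 4*U**2)
A(T, s) = -6 - 8*s
-153 + A(-9, g(-2, 6))*(13*Z(3)) = -153 + (-6 - 8*(-3 + 4*6**2))*(13*(-2*3)) = -153 + (-6 - 8*(-3 + 4*36))*(13*(-6)) = -153 + (-6 - 8*(-3 + 144))*(-78) = -153 + (-6 - 8*141)*(-78) = -153 + (-6 - 1128)*(-78) = -153 - 1134*(-78) = -153 + 88452 = 88299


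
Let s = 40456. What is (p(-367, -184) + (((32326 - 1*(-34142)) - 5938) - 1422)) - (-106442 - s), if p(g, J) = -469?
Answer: 205537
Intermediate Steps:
(p(-367, -184) + (((32326 - 1*(-34142)) - 5938) - 1422)) - (-106442 - s) = (-469 + (((32326 - 1*(-34142)) - 5938) - 1422)) - (-106442 - 1*40456) = (-469 + (((32326 + 34142) - 5938) - 1422)) - (-106442 - 40456) = (-469 + ((66468 - 5938) - 1422)) - 1*(-146898) = (-469 + (60530 - 1422)) + 146898 = (-469 + 59108) + 146898 = 58639 + 146898 = 205537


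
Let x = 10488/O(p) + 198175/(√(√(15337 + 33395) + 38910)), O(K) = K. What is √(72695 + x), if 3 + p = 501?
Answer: √(2003763756*√(19455 + √12183) + 2730455150*√2)/(166*(19455 + √12183)^(¼)) ≈ 271.51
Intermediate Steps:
p = 498 (p = -3 + 501 = 498)
x = 1748/83 + 198175/√(38910 + 2*√12183) (x = 10488/498 + 198175/(√(√(15337 + 33395) + 38910)) = 10488*(1/498) + 198175/(√(√48732 + 38910)) = 1748/83 + 198175/(√(2*√12183 + 38910)) = 1748/83 + 198175/(√(38910 + 2*√12183)) = 1748/83 + 198175/√(38910 + 2*√12183) ≈ 1022.9)
√(72695 + x) = √(72695 + (1748/83 + 198175*√2/(2*√(19455 + √12183)))) = √(6035433/83 + 198175*√2/(2*√(19455 + √12183)))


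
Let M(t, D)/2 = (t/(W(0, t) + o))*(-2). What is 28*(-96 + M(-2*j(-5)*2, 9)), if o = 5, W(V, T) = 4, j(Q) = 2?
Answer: -23296/9 ≈ -2588.4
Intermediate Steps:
M(t, D) = -4*t/9 (M(t, D) = 2*((t/(4 + 5))*(-2)) = 2*((t/9)*(-2)) = 2*(-2*t/9) = -4*t/9)
28*(-96 + M(-2*j(-5)*2, 9)) = 28*(-96 - 4*(-2*2)*2/9) = 28*(-96 - (-16)*2/9) = 28*(-96 - 4/9*(-8)) = 28*(-96 + 32/9) = 28*(-832/9) = -23296/9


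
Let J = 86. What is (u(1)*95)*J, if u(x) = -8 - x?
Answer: -73530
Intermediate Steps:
(u(1)*95)*J = ((-8 - 1*1)*95)*86 = ((-8 - 1)*95)*86 = -9*95*86 = -855*86 = -73530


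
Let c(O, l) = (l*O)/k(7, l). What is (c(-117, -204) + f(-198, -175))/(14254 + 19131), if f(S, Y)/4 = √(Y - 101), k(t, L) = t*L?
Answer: -117/233695 + 8*I*√69/33385 ≈ -0.00050065 + 0.0019905*I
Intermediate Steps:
k(t, L) = L*t
f(S, Y) = 4*√(-101 + Y) (f(S, Y) = 4*√(Y - 101) = 4*√(-101 + Y))
c(O, l) = O/7 (c(O, l) = (l*O)/((l*7)) = (O*l)/((7*l)) = (O*l)*(1/(7*l)) = O/7)
(c(-117, -204) + f(-198, -175))/(14254 + 19131) = ((⅐)*(-117) + 4*√(-101 - 175))/(14254 + 19131) = (-117/7 + 4*√(-276))/33385 = (-117/7 + 4*(2*I*√69))*(1/33385) = (-117/7 + 8*I*√69)*(1/33385) = -117/233695 + 8*I*√69/33385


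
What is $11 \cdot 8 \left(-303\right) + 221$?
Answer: $-26443$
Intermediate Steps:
$11 \cdot 8 \left(-303\right) + 221 = 88 \left(-303\right) + 221 = -26664 + 221 = -26443$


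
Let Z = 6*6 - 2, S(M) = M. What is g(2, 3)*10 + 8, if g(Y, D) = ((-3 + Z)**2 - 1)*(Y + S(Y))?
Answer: 38408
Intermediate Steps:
Z = 34 (Z = 36 - 2 = 34)
g(Y, D) = 1920*Y (g(Y, D) = ((-3 + 34)**2 - 1)*(Y + Y) = (31**2 - 1)*(2*Y) = (961 - 1)*(2*Y) = 960*(2*Y) = 1920*Y)
g(2, 3)*10 + 8 = (1920*2)*10 + 8 = 3840*10 + 8 = 38400 + 8 = 38408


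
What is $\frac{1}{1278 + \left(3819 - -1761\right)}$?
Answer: $\frac{1}{6858} \approx 0.00014582$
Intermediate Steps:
$\frac{1}{1278 + \left(3819 - -1761\right)} = \frac{1}{1278 + \left(3819 + 1761\right)} = \frac{1}{1278 + 5580} = \frac{1}{6858}$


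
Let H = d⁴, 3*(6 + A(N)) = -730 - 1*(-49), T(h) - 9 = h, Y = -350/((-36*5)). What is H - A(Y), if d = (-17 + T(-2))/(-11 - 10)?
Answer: 45324073/194481 ≈ 233.05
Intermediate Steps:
Y = 35/18 (Y = -350/(-180) = -350*(-1/180) = 35/18 ≈ 1.9444)
T(h) = 9 + h
A(N) = -233 (A(N) = -6 + (-730 - 1*(-49))/3 = -6 + (-730 + 49)/3 = -6 + (⅓)*(-681) = -6 - 227 = -233)
d = 10/21 (d = (-17 + (9 - 2))/(-11 - 10) = (-17 + 7)/(-21) = -10*(-1/21) = 10/21 ≈ 0.47619)
H = 10000/194481 (H = (10/21)⁴ = 10000/194481 ≈ 0.051419)
H - A(Y) = 10000/194481 - 1*(-233) = 10000/194481 + 233 = 45324073/194481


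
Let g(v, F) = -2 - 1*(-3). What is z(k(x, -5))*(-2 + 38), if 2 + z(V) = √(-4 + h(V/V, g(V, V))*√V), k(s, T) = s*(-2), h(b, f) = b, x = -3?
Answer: -72 + 36*I*√(4 - √6) ≈ -72.0 + 44.827*I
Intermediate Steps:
g(v, F) = 1 (g(v, F) = -2 + 3 = 1)
k(s, T) = -2*s
z(V) = -2 + √(-4 + √V) (z(V) = -2 + √(-4 + (V/V)*√V) = -2 + √(-4 + 1*√V) = -2 + √(-4 + √V))
z(k(x, -5))*(-2 + 38) = (-2 + √(-4 + √(-2*(-3))))*(-2 + 38) = (-2 + √(-4 + √6))*36 = -72 + 36*√(-4 + √6)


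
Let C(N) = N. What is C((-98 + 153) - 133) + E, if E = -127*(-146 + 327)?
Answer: -23065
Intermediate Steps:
E = -22987 (E = -127*181 = -22987)
C((-98 + 153) - 133) + E = ((-98 + 153) - 133) - 22987 = (55 - 133) - 22987 = -78 - 22987 = -23065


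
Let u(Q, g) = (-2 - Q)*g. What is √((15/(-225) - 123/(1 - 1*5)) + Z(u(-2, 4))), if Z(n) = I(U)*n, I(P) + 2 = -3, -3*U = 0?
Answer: √27615/30 ≈ 5.5393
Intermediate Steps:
U = 0 (U = -⅓*0 = 0)
I(P) = -5 (I(P) = -2 - 3 = -5)
u(Q, g) = g*(-2 - Q)
Z(n) = -5*n
√((15/(-225) - 123/(1 - 1*5)) + Z(u(-2, 4))) = √((15/(-225) - 123/(1 - 1*5)) - (-5)*4*(2 - 2)) = √((15*(-1/225) - 123/(1 - 5)) - (-5)*4*0) = √((-1/15 - 123/(-4)) - 5*0) = √((-1/15 - 123*(-¼)) + 0) = √((-1/15 + 123/4) + 0) = √(1841/60 + 0) = √(1841/60) = √27615/30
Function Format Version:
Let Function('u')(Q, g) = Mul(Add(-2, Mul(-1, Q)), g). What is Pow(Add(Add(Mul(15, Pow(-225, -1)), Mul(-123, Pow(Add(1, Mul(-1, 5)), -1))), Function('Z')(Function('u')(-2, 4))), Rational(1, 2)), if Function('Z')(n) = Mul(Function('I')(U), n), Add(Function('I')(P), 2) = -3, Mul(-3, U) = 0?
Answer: Mul(Rational(1, 30), Pow(27615, Rational(1, 2))) ≈ 5.5393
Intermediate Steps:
U = 0 (U = Mul(Rational(-1, 3), 0) = 0)
Function('I')(P) = -5 (Function('I')(P) = Add(-2, -3) = -5)
Function('u')(Q, g) = Mul(g, Add(-2, Mul(-1, Q)))
Function('Z')(n) = Mul(-5, n)
Pow(Add(Add(Mul(15, Pow(-225, -1)), Mul(-123, Pow(Add(1, Mul(-1, 5)), -1))), Function('Z')(Function('u')(-2, 4))), Rational(1, 2)) = Pow(Add(Add(Mul(15, Pow(-225, -1)), Mul(-123, Pow(Add(1, Mul(-1, 5)), -1))), Mul(-5, Mul(-1, 4, Add(2, -2)))), Rational(1, 2)) = Pow(Add(Add(Mul(15, Rational(-1, 225)), Mul(-123, Pow(Add(1, -5), -1))), Mul(-5, Mul(-1, 4, 0))), Rational(1, 2)) = Pow(Add(Add(Rational(-1, 15), Mul(-123, Pow(-4, -1))), Mul(-5, 0)), Rational(1, 2)) = Pow(Add(Add(Rational(-1, 15), Mul(-123, Rational(-1, 4))), 0), Rational(1, 2)) = Pow(Add(Add(Rational(-1, 15), Rational(123, 4)), 0), Rational(1, 2)) = Pow(Add(Rational(1841, 60), 0), Rational(1, 2)) = Pow(Rational(1841, 60), Rational(1, 2)) = Mul(Rational(1, 30), Pow(27615, Rational(1, 2)))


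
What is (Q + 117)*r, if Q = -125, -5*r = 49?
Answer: 392/5 ≈ 78.400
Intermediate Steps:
r = -49/5 (r = -1/5*49 = -49/5 ≈ -9.8000)
(Q + 117)*r = (-125 + 117)*(-49/5) = -8*(-49/5) = 392/5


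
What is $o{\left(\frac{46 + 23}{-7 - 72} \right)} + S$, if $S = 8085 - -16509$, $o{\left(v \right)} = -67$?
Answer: $24527$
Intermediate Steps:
$S = 24594$ ($S = 8085 + 16509 = 24594$)
$o{\left(\frac{46 + 23}{-7 - 72} \right)} + S = -67 + 24594 = 24527$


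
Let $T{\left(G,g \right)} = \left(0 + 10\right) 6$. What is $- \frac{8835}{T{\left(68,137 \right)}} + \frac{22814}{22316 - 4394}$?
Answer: $- \frac{5232401}{35844} \approx -145.98$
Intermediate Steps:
$T{\left(G,g \right)} = 60$ ($T{\left(G,g \right)} = 10 \cdot 6 = 60$)
$- \frac{8835}{T{\left(68,137 \right)}} + \frac{22814}{22316 - 4394} = - \frac{8835}{60} + \frac{22814}{22316 - 4394} = \left(-8835\right) \frac{1}{60} + \frac{22814}{17922} = - \frac{589}{4} + 22814 \cdot \frac{1}{17922} = - \frac{589}{4} + \frac{11407}{8961} = - \frac{5232401}{35844}$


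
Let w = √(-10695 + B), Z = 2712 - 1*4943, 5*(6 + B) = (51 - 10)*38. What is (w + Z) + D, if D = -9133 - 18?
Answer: -11382 + I*√259735/5 ≈ -11382.0 + 101.93*I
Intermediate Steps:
B = 1528/5 (B = -6 + ((51 - 10)*38)/5 = -6 + (41*38)/5 = -6 + (⅕)*1558 = -6 + 1558/5 = 1528/5 ≈ 305.60)
D = -9151
Z = -2231 (Z = 2712 - 4943 = -2231)
w = I*√259735/5 (w = √(-10695 + 1528/5) = √(-51947/5) = I*√259735/5 ≈ 101.93*I)
(w + Z) + D = (I*√259735/5 - 2231) - 9151 = (-2231 + I*√259735/5) - 9151 = -11382 + I*√259735/5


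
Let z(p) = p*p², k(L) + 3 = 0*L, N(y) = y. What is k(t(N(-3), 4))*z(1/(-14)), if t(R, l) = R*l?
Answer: 3/2744 ≈ 0.0010933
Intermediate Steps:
k(L) = -3 (k(L) = -3 + 0*L = -3 + 0 = -3)
z(p) = p³
k(t(N(-3), 4))*z(1/(-14)) = -3*(1/(-14))³ = -3*(-1/14)³ = -3*(-1/2744) = 3/2744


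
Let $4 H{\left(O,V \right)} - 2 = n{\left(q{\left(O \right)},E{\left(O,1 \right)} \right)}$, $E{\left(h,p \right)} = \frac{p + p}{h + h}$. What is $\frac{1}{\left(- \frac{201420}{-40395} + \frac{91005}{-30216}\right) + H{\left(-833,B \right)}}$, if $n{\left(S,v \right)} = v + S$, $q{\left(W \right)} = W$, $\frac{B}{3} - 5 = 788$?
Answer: $- \frac{22594205368}{4649341913563} \approx -0.0048597$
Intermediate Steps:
$B = 2379$ ($B = 15 + 3 \cdot 788 = 15 + 2364 = 2379$)
$E{\left(h,p \right)} = \frac{p}{h}$ ($E{\left(h,p \right)} = \frac{2 p}{2 h} = 2 p \frac{1}{2 h} = \frac{p}{h}$)
$n{\left(S,v \right)} = S + v$
$H{\left(O,V \right)} = \frac{1}{2} + \frac{O}{4} + \frac{1}{4 O}$ ($H{\left(O,V \right)} = \frac{1}{2} + \frac{O + 1 \frac{1}{O}}{4} = \frac{1}{2} + \frac{O + \frac{1}{O}}{4} = \frac{1}{2} + \left(\frac{O}{4} + \frac{1}{4 O}\right) = \frac{1}{2} + \frac{O}{4} + \frac{1}{4 O}$)
$\frac{1}{\left(- \frac{201420}{-40395} + \frac{91005}{-30216}\right) + H{\left(-833,B \right)}} = \frac{1}{\left(- \frac{201420}{-40395} + \frac{91005}{-30216}\right) + \frac{1 - 833 \left(2 - 833\right)}{4 \left(-833\right)}} = \frac{1}{\left(\left(-201420\right) \left(- \frac{1}{40395}\right) + 91005 \left(- \frac{1}{30216}\right)\right) + \frac{1}{4} \left(- \frac{1}{833}\right) \left(1 - -692223\right)} = \frac{1}{\left(\frac{13428}{2693} - \frac{30335}{10072}\right) + \frac{1}{4} \left(- \frac{1}{833}\right) \left(1 + 692223\right)} = \frac{1}{\frac{53554661}{27123896} + \frac{1}{4} \left(- \frac{1}{833}\right) 692224} = \frac{1}{\frac{53554661}{27123896} - \frac{173056}{833}} = \frac{1}{- \frac{4649341913563}{22594205368}} = - \frac{22594205368}{4649341913563}$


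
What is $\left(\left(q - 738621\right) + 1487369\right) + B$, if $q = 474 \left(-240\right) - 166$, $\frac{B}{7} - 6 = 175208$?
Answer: $1861320$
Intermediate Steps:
$B = 1226498$ ($B = 42 + 7 \cdot 175208 = 42 + 1226456 = 1226498$)
$q = -113926$ ($q = -113760 - 166 = -113926$)
$\left(\left(q - 738621\right) + 1487369\right) + B = \left(\left(-113926 - 738621\right) + 1487369\right) + 1226498 = \left(-852547 + 1487369\right) + 1226498 = 634822 + 1226498 = 1861320$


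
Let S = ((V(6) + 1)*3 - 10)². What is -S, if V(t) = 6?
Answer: -121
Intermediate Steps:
S = 121 (S = ((6 + 1)*3 - 10)² = (7*3 - 10)² = (21 - 10)² = 11² = 121)
-S = -1*121 = -121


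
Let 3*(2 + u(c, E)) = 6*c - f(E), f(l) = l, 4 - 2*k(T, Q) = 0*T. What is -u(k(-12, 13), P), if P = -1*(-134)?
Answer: 128/3 ≈ 42.667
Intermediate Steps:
k(T, Q) = 2 (k(T, Q) = 2 - 0*T = 2 - 1/2*0 = 2 + 0 = 2)
P = 134
u(c, E) = -2 + 2*c - E/3 (u(c, E) = -2 + (6*c - E)/3 = -2 + (-E + 6*c)/3 = -2 + (2*c - E/3) = -2 + 2*c - E/3)
-u(k(-12, 13), P) = -(-2 + 2*2 - 1/3*134) = -(-2 + 4 - 134/3) = -1*(-128/3) = 128/3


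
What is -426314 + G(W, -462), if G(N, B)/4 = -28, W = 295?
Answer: -426426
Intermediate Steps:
G(N, B) = -112 (G(N, B) = 4*(-28) = -112)
-426314 + G(W, -462) = -426314 - 112 = -426426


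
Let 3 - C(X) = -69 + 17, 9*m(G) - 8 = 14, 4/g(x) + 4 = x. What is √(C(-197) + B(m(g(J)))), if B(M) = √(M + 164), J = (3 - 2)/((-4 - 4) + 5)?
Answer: √(495 + 3*√1498)/3 ≈ 8.2402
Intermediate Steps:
J = -⅓ (J = 1/(-8 + 5) = 1/(-3) = 1*(-⅓) = -⅓ ≈ -0.33333)
g(x) = 4/(-4 + x)
m(G) = 22/9 (m(G) = 8/9 + (⅑)*14 = 8/9 + 14/9 = 22/9)
B(M) = √(164 + M)
C(X) = 55 (C(X) = 3 - (-69 + 17) = 3 - 1*(-52) = 3 + 52 = 55)
√(C(-197) + B(m(g(J)))) = √(55 + √(164 + 22/9)) = √(55 + √(1498/9)) = √(55 + √1498/3)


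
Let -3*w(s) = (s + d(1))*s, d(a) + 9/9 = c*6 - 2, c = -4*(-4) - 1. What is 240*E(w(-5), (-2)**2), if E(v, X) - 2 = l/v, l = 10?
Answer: 20400/41 ≈ 497.56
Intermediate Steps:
c = 15 (c = 16 - 1 = 15)
d(a) = 87 (d(a) = -1 + (15*6 - 2) = -1 + (90 - 2) = -1 + 88 = 87)
w(s) = -s*(87 + s)/3 (w(s) = -(s + 87)*s/3 = -(87 + s)*s/3 = -s*(87 + s)/3)
E(v, X) = 2 + 10/v
240*E(w(-5), (-2)**2) = 240*(2 + 10/((-1/3*(-5)*(87 - 5)))) = 240*(2 + 10/((-1/3*(-5)*82))) = 240*(2 + 10/(410/3)) = 240*(2 + 10*(3/410)) = 240*(2 + 3/41) = 240*(85/41) = 20400/41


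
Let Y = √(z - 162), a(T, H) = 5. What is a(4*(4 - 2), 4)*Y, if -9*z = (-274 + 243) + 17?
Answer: 190*I/3 ≈ 63.333*I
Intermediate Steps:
z = 14/9 (z = -((-274 + 243) + 17)/9 = -(-31 + 17)/9 = -⅑*(-14) = 14/9 ≈ 1.5556)
Y = 38*I/3 (Y = √(14/9 - 162) = √(-1444/9) = 38*I/3 ≈ 12.667*I)
a(4*(4 - 2), 4)*Y = 5*(38*I/3) = 190*I/3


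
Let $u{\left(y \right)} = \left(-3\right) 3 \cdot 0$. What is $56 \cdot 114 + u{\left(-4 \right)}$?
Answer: $6384$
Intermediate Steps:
$u{\left(y \right)} = 0$ ($u{\left(y \right)} = \left(-9\right) 0 = 0$)
$56 \cdot 114 + u{\left(-4 \right)} = 56 \cdot 114 + 0 = 6384 + 0 = 6384$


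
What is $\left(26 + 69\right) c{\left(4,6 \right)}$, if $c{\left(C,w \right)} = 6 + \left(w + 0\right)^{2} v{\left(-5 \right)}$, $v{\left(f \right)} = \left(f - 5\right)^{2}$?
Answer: $342570$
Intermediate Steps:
$v{\left(f \right)} = \left(-5 + f\right)^{2}$
$c{\left(C,w \right)} = 6 + 100 w^{2}$ ($c{\left(C,w \right)} = 6 + \left(w + 0\right)^{2} \left(-5 - 5\right)^{2} = 6 + w^{2} \left(-10\right)^{2} = 6 + w^{2} \cdot 100 = 6 + 100 w^{2}$)
$\left(26 + 69\right) c{\left(4,6 \right)} = \left(26 + 69\right) \left(6 + 100 \cdot 6^{2}\right) = 95 \left(6 + 100 \cdot 36\right) = 95 \left(6 + 3600\right) = 95 \cdot 3606 = 342570$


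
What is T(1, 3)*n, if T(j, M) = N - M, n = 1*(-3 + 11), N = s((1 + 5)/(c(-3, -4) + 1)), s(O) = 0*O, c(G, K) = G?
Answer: -24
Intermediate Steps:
s(O) = 0
N = 0
n = 8 (n = 1*8 = 8)
T(j, M) = -M (T(j, M) = 0 - M = -M)
T(1, 3)*n = -1*3*8 = -3*8 = -24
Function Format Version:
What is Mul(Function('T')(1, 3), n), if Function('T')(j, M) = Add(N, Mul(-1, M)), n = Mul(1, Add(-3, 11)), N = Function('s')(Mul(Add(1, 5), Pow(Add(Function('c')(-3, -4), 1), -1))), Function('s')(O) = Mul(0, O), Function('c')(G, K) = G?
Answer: -24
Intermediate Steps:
Function('s')(O) = 0
N = 0
n = 8 (n = Mul(1, 8) = 8)
Function('T')(j, M) = Mul(-1, M) (Function('T')(j, M) = Add(0, Mul(-1, M)) = Mul(-1, M))
Mul(Function('T')(1, 3), n) = Mul(Mul(-1, 3), 8) = Mul(-3, 8) = -24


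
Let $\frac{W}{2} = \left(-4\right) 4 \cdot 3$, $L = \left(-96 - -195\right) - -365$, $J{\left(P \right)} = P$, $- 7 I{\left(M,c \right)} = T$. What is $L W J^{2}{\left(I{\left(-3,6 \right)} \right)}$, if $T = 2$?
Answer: $- \frac{178176}{49} \approx -3636.2$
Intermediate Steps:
$I{\left(M,c \right)} = - \frac{2}{7}$ ($I{\left(M,c \right)} = \left(- \frac{1}{7}\right) 2 = - \frac{2}{7}$)
$L = 464$ ($L = \left(-96 + 195\right) + 365 = 99 + 365 = 464$)
$W = -96$ ($W = 2 \left(-4\right) 4 \cdot 3 = 2 \left(\left(-16\right) 3\right) = 2 \left(-48\right) = -96$)
$L W J^{2}{\left(I{\left(-3,6 \right)} \right)} = 464 \left(- 96 \left(- \frac{2}{7}\right)^{2}\right) = 464 \left(\left(-96\right) \frac{4}{49}\right) = 464 \left(- \frac{384}{49}\right) = - \frac{178176}{49}$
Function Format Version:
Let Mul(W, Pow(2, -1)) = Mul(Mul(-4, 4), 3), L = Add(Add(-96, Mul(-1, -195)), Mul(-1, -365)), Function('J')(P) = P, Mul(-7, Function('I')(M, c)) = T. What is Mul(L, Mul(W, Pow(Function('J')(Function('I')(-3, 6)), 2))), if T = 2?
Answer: Rational(-178176, 49) ≈ -3636.2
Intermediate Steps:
Function('I')(M, c) = Rational(-2, 7) (Function('I')(M, c) = Mul(Rational(-1, 7), 2) = Rational(-2, 7))
L = 464 (L = Add(Add(-96, 195), 365) = Add(99, 365) = 464)
W = -96 (W = Mul(2, Mul(Mul(-4, 4), 3)) = Mul(2, Mul(-16, 3)) = Mul(2, -48) = -96)
Mul(L, Mul(W, Pow(Function('J')(Function('I')(-3, 6)), 2))) = Mul(464, Mul(-96, Pow(Rational(-2, 7), 2))) = Mul(464, Mul(-96, Rational(4, 49))) = Mul(464, Rational(-384, 49)) = Rational(-178176, 49)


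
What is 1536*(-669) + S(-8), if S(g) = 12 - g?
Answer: -1027564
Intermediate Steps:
1536*(-669) + S(-8) = 1536*(-669) + (12 - 1*(-8)) = -1027584 + (12 + 8) = -1027584 + 20 = -1027564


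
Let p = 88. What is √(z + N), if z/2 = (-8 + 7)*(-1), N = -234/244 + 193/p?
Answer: 3*√2588718/2684 ≈ 1.7984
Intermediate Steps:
N = 6625/5368 (N = -234/244 + 193/88 = -234*1/244 + 193*(1/88) = -117/122 + 193/88 = 6625/5368 ≈ 1.2342)
z = 2 (z = 2*((-8 + 7)*(-1)) = 2*(-1*(-1)) = 2*1 = 2)
√(z + N) = √(2 + 6625/5368) = √(17361/5368) = 3*√2588718/2684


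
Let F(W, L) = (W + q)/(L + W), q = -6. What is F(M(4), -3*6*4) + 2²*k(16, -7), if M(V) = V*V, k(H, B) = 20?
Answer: 2235/28 ≈ 79.821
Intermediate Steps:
M(V) = V²
F(W, L) = (-6 + W)/(L + W) (F(W, L) = (W - 6)/(L + W) = (-6 + W)/(L + W))
F(M(4), -3*6*4) + 2²*k(16, -7) = (-6 + 4²)/(-3*6*4 + 4²) + 2²*20 = (-6 + 16)/(-18*4 + 16) + 4*20 = 10/(-72 + 16) + 80 = 10/(-56) + 80 = -1/56*10 + 80 = -5/28 + 80 = 2235/28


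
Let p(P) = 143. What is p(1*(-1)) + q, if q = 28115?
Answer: 28258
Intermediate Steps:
p(1*(-1)) + q = 143 + 28115 = 28258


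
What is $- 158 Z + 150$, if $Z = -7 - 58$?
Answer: $10420$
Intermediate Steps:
$Z = -65$
$- 158 Z + 150 = \left(-158\right) \left(-65\right) + 150 = 10270 + 150 = 10420$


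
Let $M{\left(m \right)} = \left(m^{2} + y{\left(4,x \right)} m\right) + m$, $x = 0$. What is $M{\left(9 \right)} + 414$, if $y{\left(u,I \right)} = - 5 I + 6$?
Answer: $558$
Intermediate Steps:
$y{\left(u,I \right)} = 6 - 5 I$
$M{\left(m \right)} = m^{2} + 7 m$ ($M{\left(m \right)} = \left(m^{2} + \left(6 - 0\right) m\right) + m = \left(m^{2} + \left(6 + 0\right) m\right) + m = \left(m^{2} + 6 m\right) + m = m^{2} + 7 m$)
$M{\left(9 \right)} + 414 = 9 \left(7 + 9\right) + 414 = 9 \cdot 16 + 414 = 144 + 414 = 558$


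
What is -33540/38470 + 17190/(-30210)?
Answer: -5581809/3873929 ≈ -1.4409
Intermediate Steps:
-33540/38470 + 17190/(-30210) = -33540*1/38470 + 17190*(-1/30210) = -3354/3847 - 573/1007 = -5581809/3873929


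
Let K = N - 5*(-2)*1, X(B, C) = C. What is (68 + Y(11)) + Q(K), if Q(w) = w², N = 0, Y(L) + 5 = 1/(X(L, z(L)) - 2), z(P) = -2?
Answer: 651/4 ≈ 162.75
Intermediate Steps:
Y(L) = -21/4 (Y(L) = -5 + 1/(-2 - 2) = -5 + 1/(-4) = -5 - ¼ = -21/4)
K = 10 (K = 0 - 5*(-2)*1 = 0 + 10*1 = 0 + 10 = 10)
(68 + Y(11)) + Q(K) = (68 - 21/4) + 10² = 251/4 + 100 = 651/4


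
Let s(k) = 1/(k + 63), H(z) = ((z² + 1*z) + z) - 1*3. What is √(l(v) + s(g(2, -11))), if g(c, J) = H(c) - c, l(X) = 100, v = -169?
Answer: √435666/66 ≈ 10.001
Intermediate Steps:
H(z) = -3 + z² + 2*z (H(z) = ((z² + z) + z) - 3 = ((z + z²) + z) - 3 = (z² + 2*z) - 3 = -3 + z² + 2*z)
g(c, J) = -3 + c + c² (g(c, J) = (-3 + c² + 2*c) - c = -3 + c + c²)
s(k) = 1/(63 + k)
√(l(v) + s(g(2, -11))) = √(100 + 1/(63 + (-3 + 2 + 2²))) = √(100 + 1/(63 + (-3 + 2 + 4))) = √(100 + 1/(63 + 3)) = √(100 + 1/66) = √(6601/66) = √435666/66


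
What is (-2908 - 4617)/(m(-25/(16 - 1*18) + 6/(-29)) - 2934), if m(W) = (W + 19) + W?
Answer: 218225/83822 ≈ 2.6034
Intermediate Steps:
m(W) = 19 + 2*W (m(W) = (19 + W) + W = 19 + 2*W)
(-2908 - 4617)/(m(-25/(16 - 1*18) + 6/(-29)) - 2934) = (-2908 - 4617)/((19 + 2*(-25/(16 - 1*18) + 6/(-29))) - 2934) = -7525/((19 + 2*(-25/(16 - 18) + 6*(-1/29))) - 2934) = -7525/((19 + 2*(-25/(-2) - 6/29)) - 2934) = -7525/((19 + 2*(-25*(-1/2) - 6/29)) - 2934) = -7525/((19 + 2*(25/2 - 6/29)) - 2934) = -7525/((19 + 2*(713/58)) - 2934) = -7525/((19 + 713/29) - 2934) = -7525/(1264/29 - 2934) = -7525/(-83822/29) = -7525*(-29/83822) = 218225/83822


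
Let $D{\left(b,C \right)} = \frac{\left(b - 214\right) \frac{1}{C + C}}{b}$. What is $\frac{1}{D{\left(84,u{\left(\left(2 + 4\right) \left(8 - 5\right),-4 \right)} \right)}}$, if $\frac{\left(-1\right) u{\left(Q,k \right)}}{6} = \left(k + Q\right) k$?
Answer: $- \frac{28224}{65} \approx -434.22$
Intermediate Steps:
$u{\left(Q,k \right)} = - 6 k \left(Q + k\right)$ ($u{\left(Q,k \right)} = - 6 \left(k + Q\right) k = - 6 \left(Q + k\right) k = - 6 k \left(Q + k\right)$)
$D{\left(b,C \right)} = \frac{-214 + b}{2 C b}$ ($D{\left(b,C \right)} = \frac{\left(-214 + b\right) \frac{1}{2 C}}{b} = \frac{\frac{1}{2} \frac{1}{C} \left(-214 + b\right)}{b} = \frac{-214 + b}{2 C b}$)
$\frac{1}{D{\left(84,u{\left(\left(2 + 4\right) \left(8 - 5\right),-4 \right)} \right)}} = \frac{1}{\frac{1}{2} \frac{1}{\left(-6\right) \left(-4\right) \left(\left(2 + 4\right) \left(8 - 5\right) - 4\right)} \frac{1}{84} \left(-214 + 84\right)} = \frac{1}{\frac{1}{2} \frac{1}{\left(-6\right) \left(-4\right) \left(6 \cdot 3 - 4\right)} \frac{1}{84} \left(-130\right)} = \frac{1}{\frac{1}{2} \frac{1}{\left(-6\right) \left(-4\right) \left(18 - 4\right)} \frac{1}{84} \left(-130\right)} = \frac{1}{\frac{1}{2} \frac{1}{\left(-6\right) \left(-4\right) 14} \cdot \frac{1}{84} \left(-130\right)} = \frac{1}{\frac{1}{2} \cdot \frac{1}{336} \cdot \frac{1}{84} \left(-130\right)} = \frac{1}{- \frac{65}{28224}} = - \frac{28224}{65}$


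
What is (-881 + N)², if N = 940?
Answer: 3481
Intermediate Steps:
(-881 + N)² = (-881 + 940)² = 59² = 3481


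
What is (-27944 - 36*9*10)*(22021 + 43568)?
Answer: -2045327376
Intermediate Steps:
(-27944 - 36*9*10)*(22021 + 43568) = (-27944 - 324*10)*65589 = (-27944 - 3240)*65589 = -31184*65589 = -2045327376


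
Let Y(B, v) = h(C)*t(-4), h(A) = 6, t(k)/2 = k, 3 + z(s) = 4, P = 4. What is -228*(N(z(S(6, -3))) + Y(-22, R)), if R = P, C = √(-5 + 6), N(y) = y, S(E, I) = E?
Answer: 10716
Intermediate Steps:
z(s) = 1 (z(s) = -3 + 4 = 1)
t(k) = 2*k
C = 1 (C = √1 = 1)
R = 4
Y(B, v) = -48 (Y(B, v) = 6*(2*(-4)) = 6*(-8) = -48)
-228*(N(z(S(6, -3))) + Y(-22, R)) = -228*(1 - 48) = -228*(-47) = 10716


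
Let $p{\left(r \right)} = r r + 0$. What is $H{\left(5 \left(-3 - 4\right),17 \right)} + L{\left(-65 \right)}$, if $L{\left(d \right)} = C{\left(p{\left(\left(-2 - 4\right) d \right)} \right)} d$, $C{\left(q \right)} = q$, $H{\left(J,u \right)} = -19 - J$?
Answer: $-9886484$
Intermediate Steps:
$p{\left(r \right)} = r^{2}$ ($p{\left(r \right)} = r^{2} + 0 = r^{2}$)
$L{\left(d \right)} = 36 d^{3}$ ($L{\left(d \right)} = \left(\left(-2 - 4\right) d\right)^{2} d = \left(- 6 d\right)^{2} d = 36 d^{2} d = 36 d^{3}$)
$H{\left(5 \left(-3 - 4\right),17 \right)} + L{\left(-65 \right)} = \left(-19 - 5 \left(-3 - 4\right)\right) + 36 \left(-65\right)^{3} = \left(-19 - 5 \left(-7\right)\right) + 36 \left(-274625\right) = \left(-19 - -35\right) - 9886500 = \left(-19 + 35\right) - 9886500 = 16 - 9886500 = -9886484$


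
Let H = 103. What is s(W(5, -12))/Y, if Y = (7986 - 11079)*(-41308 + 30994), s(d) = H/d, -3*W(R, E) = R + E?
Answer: 103/74436138 ≈ 1.3837e-6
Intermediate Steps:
W(R, E) = -E/3 - R/3 (W(R, E) = -(R + E)/3 = -(E + R)/3 = -E/3 - R/3)
s(d) = 103/d
Y = 31901202 (Y = -3093*(-10314) = 31901202)
s(W(5, -12))/Y = (103/(-⅓*(-12) - ⅓*5))/31901202 = (103/(4 - 5/3))*(1/31901202) = (103/(7/3))*(1/31901202) = (103*(3/7))*(1/31901202) = (309/7)*(1/31901202) = 103/74436138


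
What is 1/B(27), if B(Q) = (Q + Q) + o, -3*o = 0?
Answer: 1/54 ≈ 0.018519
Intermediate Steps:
o = 0 (o = -1/3*0 = 0)
B(Q) = 2*Q (B(Q) = (Q + Q) + 0 = 2*Q + 0 = 2*Q)
1/B(27) = 1/(2*27) = 1/54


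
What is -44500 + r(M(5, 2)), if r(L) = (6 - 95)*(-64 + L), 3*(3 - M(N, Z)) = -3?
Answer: -39160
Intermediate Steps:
M(N, Z) = 4 (M(N, Z) = 3 - ⅓*(-3) = 3 + 1 = 4)
r(L) = 5696 - 89*L (r(L) = -89*(-64 + L) = 5696 - 89*L)
-44500 + r(M(5, 2)) = -44500 + (5696 - 89*4) = -44500 + (5696 - 356) = -44500 + 5340 = -39160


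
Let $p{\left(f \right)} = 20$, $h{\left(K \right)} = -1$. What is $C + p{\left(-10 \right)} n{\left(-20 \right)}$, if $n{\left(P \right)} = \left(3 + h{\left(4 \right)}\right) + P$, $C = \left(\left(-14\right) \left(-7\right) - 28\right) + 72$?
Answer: $-218$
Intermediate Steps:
$C = 142$ ($C = \left(98 - 28\right) + 72 = 70 + 72 = 142$)
$n{\left(P \right)} = 2 + P$ ($n{\left(P \right)} = \left(3 - 1\right) + P = 2 + P$)
$C + p{\left(-10 \right)} n{\left(-20 \right)} = 142 + 20 \left(2 - 20\right) = 142 + 20 \left(-18\right) = 142 - 360 = -218$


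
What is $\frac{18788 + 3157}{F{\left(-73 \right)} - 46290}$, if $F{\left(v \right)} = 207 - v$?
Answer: $- \frac{4389}{9202} \approx -0.47696$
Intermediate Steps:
$\frac{18788 + 3157}{F{\left(-73 \right)} - 46290} = \frac{18788 + 3157}{\left(207 - -73\right) - 46290} = \frac{21945}{\left(207 + 73\right) - 46290} = \frac{21945}{280 - 46290} = \frac{21945}{-46010} = 21945 \left(- \frac{1}{46010}\right) = - \frac{4389}{9202}$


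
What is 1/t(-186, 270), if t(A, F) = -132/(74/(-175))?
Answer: 37/11550 ≈ 0.0032035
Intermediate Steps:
t(A, F) = 11550/37 (t(A, F) = -132/(74*(-1/175)) = -132/(-74/175) = -132*(-175/74) = 11550/37)
1/t(-186, 270) = 1/(11550/37) = 37/11550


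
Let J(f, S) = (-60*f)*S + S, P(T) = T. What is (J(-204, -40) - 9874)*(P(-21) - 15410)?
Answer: 7708000534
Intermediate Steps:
J(f, S) = S - 60*S*f (J(f, S) = -60*S*f + S = S - 60*S*f)
(J(-204, -40) - 9874)*(P(-21) - 15410) = (-40*(1 - 60*(-204)) - 9874)*(-21 - 15410) = (-40*(1 + 12240) - 9874)*(-15431) = (-40*12241 - 9874)*(-15431) = (-489640 - 9874)*(-15431) = -499514*(-15431) = 7708000534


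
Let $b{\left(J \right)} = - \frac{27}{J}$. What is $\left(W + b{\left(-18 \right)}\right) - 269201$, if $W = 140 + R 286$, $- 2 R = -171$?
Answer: $- \frac{489213}{2} \approx -2.4461 \cdot 10^{5}$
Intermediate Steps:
$R = \frac{171}{2}$ ($R = \left(- \frac{1}{2}\right) \left(-171\right) = \frac{171}{2} \approx 85.5$)
$W = 24593$ ($W = 140 + \frac{171}{2} \cdot 286 = 140 + 24453 = 24593$)
$\left(W + b{\left(-18 \right)}\right) - 269201 = \left(24593 - \frac{27}{-18}\right) - 269201 = \left(24593 - - \frac{3}{2}\right) - 269201 = \left(24593 + \frac{3}{2}\right) - 269201 = \frac{49189}{2} - 269201 = - \frac{489213}{2}$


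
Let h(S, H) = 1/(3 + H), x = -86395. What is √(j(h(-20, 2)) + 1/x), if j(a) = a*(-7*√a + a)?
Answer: √(298477446 - 2089946887*√5)/86395 ≈ 0.76558*I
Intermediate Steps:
j(a) = a*(a - 7*√a)
√(j(h(-20, 2)) + 1/x) = √(((1/(3 + 2))² - 7/(3 + 2)^(3/2)) + 1/(-86395)) = √(((1/5)² - 7*√5/25) - 1/86395) = √(((⅕)² - 7*√5/25) - 1/86395) = √((1/25 - 7*√5/25) - 1/86395) = √(17274/431975 - 7*√5/25)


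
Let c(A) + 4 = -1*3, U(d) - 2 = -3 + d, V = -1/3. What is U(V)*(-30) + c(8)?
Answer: 33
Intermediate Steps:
V = -⅓ (V = -1*⅓ = -⅓ ≈ -0.33333)
U(d) = -1 + d (U(d) = 2 + (-3 + d) = -1 + d)
c(A) = -7 (c(A) = -4 - 1*3 = -4 - 3 = -7)
U(V)*(-30) + c(8) = (-1 - ⅓)*(-30) - 7 = -4/3*(-30) - 7 = 40 - 7 = 33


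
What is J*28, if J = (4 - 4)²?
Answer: 0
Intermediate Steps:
J = 0 (J = 0² = 0)
J*28 = 0*28 = 0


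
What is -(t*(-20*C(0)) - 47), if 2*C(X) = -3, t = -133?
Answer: 4037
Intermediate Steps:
C(X) = -3/2 (C(X) = (½)*(-3) = -3/2)
-(t*(-20*C(0)) - 47) = -(-(-2660)*(-3)/2 - 47) = -(-133*30 - 47) = -(-3990 - 47) = -1*(-4037) = 4037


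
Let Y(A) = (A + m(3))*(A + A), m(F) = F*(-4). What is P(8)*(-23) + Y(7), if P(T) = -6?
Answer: 68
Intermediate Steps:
m(F) = -4*F
Y(A) = 2*A*(-12 + A) (Y(A) = (A - 4*3)*(A + A) = (A - 12)*(2*A) = (-12 + A)*(2*A) = 2*A*(-12 + A))
P(8)*(-23) + Y(7) = -6*(-23) + 2*7*(-12 + 7) = 138 + 2*7*(-5) = 138 - 70 = 68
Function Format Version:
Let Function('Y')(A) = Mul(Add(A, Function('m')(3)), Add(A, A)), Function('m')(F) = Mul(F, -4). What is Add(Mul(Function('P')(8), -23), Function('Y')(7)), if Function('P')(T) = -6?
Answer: 68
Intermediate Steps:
Function('m')(F) = Mul(-4, F)
Function('Y')(A) = Mul(2, A, Add(-12, A)) (Function('Y')(A) = Mul(Add(A, Mul(-4, 3)), Add(A, A)) = Mul(Add(A, -12), Mul(2, A)) = Mul(Add(-12, A), Mul(2, A)) = Mul(2, A, Add(-12, A)))
Add(Mul(Function('P')(8), -23), Function('Y')(7)) = Add(Mul(-6, -23), Mul(2, 7, Add(-12, 7))) = Add(138, Mul(2, 7, -5)) = Add(138, -70) = 68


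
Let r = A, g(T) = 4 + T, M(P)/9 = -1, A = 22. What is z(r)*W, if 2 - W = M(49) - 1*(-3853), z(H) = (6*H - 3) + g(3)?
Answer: -522512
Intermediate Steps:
M(P) = -9 (M(P) = 9*(-1) = -9)
r = 22
z(H) = 4 + 6*H (z(H) = (6*H - 3) + (4 + 3) = (-3 + 6*H) + 7 = 4 + 6*H)
W = -3842 (W = 2 - (-9 - 1*(-3853)) = 2 - (-9 + 3853) = 2 - 1*3844 = 2 - 3844 = -3842)
z(r)*W = (4 + 6*22)*(-3842) = (4 + 132)*(-3842) = 136*(-3842) = -522512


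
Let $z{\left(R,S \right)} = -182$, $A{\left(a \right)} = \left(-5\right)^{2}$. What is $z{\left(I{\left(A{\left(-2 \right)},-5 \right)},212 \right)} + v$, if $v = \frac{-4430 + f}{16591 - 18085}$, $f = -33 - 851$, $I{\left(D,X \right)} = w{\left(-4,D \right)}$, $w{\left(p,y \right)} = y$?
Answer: $- \frac{133297}{747} \approx -178.44$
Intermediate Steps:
$A{\left(a \right)} = 25$
$I{\left(D,X \right)} = D$
$f = -884$ ($f = -33 - 851 = -884$)
$v = \frac{2657}{747}$ ($v = \frac{-4430 - 884}{16591 - 18085} = - \frac{5314}{-1494} = \left(-5314\right) \left(- \frac{1}{1494}\right) = \frac{2657}{747} \approx 3.5569$)
$z{\left(I{\left(A{\left(-2 \right)},-5 \right)},212 \right)} + v = -182 + \frac{2657}{747} = - \frac{133297}{747}$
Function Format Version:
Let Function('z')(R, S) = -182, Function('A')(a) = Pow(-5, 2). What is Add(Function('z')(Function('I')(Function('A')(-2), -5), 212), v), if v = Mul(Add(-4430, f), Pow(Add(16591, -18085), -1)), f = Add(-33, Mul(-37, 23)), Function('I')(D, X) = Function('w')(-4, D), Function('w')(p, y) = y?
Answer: Rational(-133297, 747) ≈ -178.44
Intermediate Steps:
Function('A')(a) = 25
Function('I')(D, X) = D
f = -884 (f = Add(-33, -851) = -884)
v = Rational(2657, 747) (v = Mul(Add(-4430, -884), Pow(Add(16591, -18085), -1)) = Mul(-5314, Pow(-1494, -1)) = Mul(-5314, Rational(-1, 1494)) = Rational(2657, 747) ≈ 3.5569)
Add(Function('z')(Function('I')(Function('A')(-2), -5), 212), v) = Add(-182, Rational(2657, 747)) = Rational(-133297, 747)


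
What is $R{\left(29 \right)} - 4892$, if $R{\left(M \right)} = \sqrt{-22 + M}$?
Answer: $-4892 + \sqrt{7} \approx -4889.4$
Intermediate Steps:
$R{\left(29 \right)} - 4892 = \sqrt{-22 + 29} - 4892 = \sqrt{7} - 4892 = -4892 + \sqrt{7}$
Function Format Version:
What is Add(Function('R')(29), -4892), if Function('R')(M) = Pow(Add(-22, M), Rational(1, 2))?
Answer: Add(-4892, Pow(7, Rational(1, 2))) ≈ -4889.4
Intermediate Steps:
Add(Function('R')(29), -4892) = Add(Pow(Add(-22, 29), Rational(1, 2)), -4892) = Add(Pow(7, Rational(1, 2)), -4892) = Add(-4892, Pow(7, Rational(1, 2)))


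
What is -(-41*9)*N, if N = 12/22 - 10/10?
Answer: -1845/11 ≈ -167.73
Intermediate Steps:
N = -5/11 (N = 12*(1/22) - 10*⅒ = 6/11 - 1 = -5/11 ≈ -0.45455)
-(-41*9)*N = -(-41*9)*(-5)/11 = -(-369)*(-5)/11 = -1*1845/11 = -1845/11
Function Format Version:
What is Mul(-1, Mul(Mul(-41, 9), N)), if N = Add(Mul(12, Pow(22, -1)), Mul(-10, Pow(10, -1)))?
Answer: Rational(-1845, 11) ≈ -167.73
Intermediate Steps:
N = Rational(-5, 11) (N = Add(Mul(12, Rational(1, 22)), Mul(-10, Rational(1, 10))) = Add(Rational(6, 11), -1) = Rational(-5, 11) ≈ -0.45455)
Mul(-1, Mul(Mul(-41, 9), N)) = Mul(-1, Mul(Mul(-41, 9), Rational(-5, 11))) = Mul(-1, Mul(-369, Rational(-5, 11))) = Mul(-1, Rational(1845, 11)) = Rational(-1845, 11)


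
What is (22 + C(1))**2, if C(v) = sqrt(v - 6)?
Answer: (22 + I*sqrt(5))**2 ≈ 479.0 + 98.387*I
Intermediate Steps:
C(v) = sqrt(-6 + v)
(22 + C(1))**2 = (22 + sqrt(-6 + 1))**2 = (22 + sqrt(-5))**2 = (22 + I*sqrt(5))**2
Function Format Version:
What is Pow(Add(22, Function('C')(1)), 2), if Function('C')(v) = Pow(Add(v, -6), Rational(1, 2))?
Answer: Pow(Add(22, Mul(I, Pow(5, Rational(1, 2)))), 2) ≈ Add(479.00, Mul(98.387, I))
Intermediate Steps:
Function('C')(v) = Pow(Add(-6, v), Rational(1, 2))
Pow(Add(22, Function('C')(1)), 2) = Pow(Add(22, Pow(Add(-6, 1), Rational(1, 2))), 2) = Pow(Add(22, Pow(-5, Rational(1, 2))), 2) = Pow(Add(22, Mul(I, Pow(5, Rational(1, 2)))), 2)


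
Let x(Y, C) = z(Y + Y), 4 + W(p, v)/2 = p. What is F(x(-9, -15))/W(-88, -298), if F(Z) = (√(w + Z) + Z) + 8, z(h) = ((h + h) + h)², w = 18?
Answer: -731/46 - 3*√326/184 ≈ -16.186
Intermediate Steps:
W(p, v) = -8 + 2*p
z(h) = 9*h² (z(h) = (2*h + h)² = (3*h)² = 9*h²)
x(Y, C) = 36*Y² (x(Y, C) = 9*(Y + Y)² = 9*(2*Y)² = 9*(4*Y²) = 36*Y²)
F(Z) = 8 + Z + √(18 + Z) (F(Z) = (√(18 + Z) + Z) + 8 = (Z + √(18 + Z)) + 8 = 8 + Z + √(18 + Z))
F(x(-9, -15))/W(-88, -298) = (8 + 36*(-9)² + √(18 + 36*(-9)²))/(-8 + 2*(-88)) = (8 + 36*81 + √(18 + 36*81))/(-8 - 176) = (8 + 2916 + √(18 + 2916))/(-184) = (8 + 2916 + √2934)*(-1/184) = (8 + 2916 + 3*√326)*(-1/184) = (2924 + 3*√326)*(-1/184) = -731/46 - 3*√326/184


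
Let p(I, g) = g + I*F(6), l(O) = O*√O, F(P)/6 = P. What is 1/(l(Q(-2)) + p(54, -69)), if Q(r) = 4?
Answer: 1/1883 ≈ 0.00053107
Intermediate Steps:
F(P) = 6*P
l(O) = O^(3/2)
p(I, g) = g + 36*I (p(I, g) = g + I*(6*6) = g + I*36 = g + 36*I)
1/(l(Q(-2)) + p(54, -69)) = 1/(4^(3/2) + (-69 + 36*54)) = 1/(8 + (-69 + 1944)) = 1/(8 + 1875) = 1/1883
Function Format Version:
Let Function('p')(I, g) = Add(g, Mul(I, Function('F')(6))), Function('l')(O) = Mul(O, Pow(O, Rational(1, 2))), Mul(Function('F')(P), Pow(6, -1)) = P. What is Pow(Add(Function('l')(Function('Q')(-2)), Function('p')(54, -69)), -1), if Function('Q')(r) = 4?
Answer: Rational(1, 1883) ≈ 0.00053107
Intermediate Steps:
Function('F')(P) = Mul(6, P)
Function('l')(O) = Pow(O, Rational(3, 2))
Function('p')(I, g) = Add(g, Mul(36, I)) (Function('p')(I, g) = Add(g, Mul(I, Mul(6, 6))) = Add(g, Mul(I, 36)) = Add(g, Mul(36, I)))
Pow(Add(Function('l')(Function('Q')(-2)), Function('p')(54, -69)), -1) = Pow(Add(Pow(4, Rational(3, 2)), Add(-69, Mul(36, 54))), -1) = Pow(Add(8, Add(-69, 1944)), -1) = Pow(Add(8, 1875), -1) = Pow(1883, -1) = Rational(1, 1883)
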